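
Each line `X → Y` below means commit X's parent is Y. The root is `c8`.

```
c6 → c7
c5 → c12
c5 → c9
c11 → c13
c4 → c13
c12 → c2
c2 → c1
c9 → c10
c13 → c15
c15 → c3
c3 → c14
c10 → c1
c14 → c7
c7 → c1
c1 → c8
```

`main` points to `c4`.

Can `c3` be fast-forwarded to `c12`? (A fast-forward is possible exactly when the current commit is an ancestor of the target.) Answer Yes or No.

A fast-forward from c3 to c12 is possible iff c3 is an ancestor of c12.
Ancestors of c12: {c1, c12, c2, c8}.
c3 is not among them, so fast-forward is not possible.

No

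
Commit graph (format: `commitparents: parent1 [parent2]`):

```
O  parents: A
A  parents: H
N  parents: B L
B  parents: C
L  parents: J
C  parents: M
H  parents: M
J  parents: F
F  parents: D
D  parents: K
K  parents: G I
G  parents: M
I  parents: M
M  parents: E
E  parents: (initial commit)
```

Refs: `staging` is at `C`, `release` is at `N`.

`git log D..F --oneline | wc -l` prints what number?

Reachable from F: {D, E, F, G, I, K, M}.
Reachable from D: {D, E, G, I, K, M}.
In F's history but not D's: {F} — 1 commit.

1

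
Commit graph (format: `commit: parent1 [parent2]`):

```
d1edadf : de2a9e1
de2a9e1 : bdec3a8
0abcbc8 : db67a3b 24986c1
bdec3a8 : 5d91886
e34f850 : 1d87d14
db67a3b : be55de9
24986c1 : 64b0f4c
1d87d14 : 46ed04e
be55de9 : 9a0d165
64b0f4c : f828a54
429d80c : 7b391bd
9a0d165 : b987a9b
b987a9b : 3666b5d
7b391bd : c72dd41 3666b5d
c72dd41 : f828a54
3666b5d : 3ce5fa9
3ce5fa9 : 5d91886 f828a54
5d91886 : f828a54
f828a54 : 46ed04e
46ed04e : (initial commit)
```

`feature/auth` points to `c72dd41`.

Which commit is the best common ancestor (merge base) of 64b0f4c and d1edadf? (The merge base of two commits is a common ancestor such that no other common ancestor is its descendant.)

Ancestors of 64b0f4c: {46ed04e, 64b0f4c, f828a54}.
Ancestors of d1edadf: {46ed04e, 5d91886, bdec3a8, d1edadf, de2a9e1, f828a54}.
Common ancestors: {46ed04e, f828a54}.
Among these, f828a54 is not an ancestor of any other common ancestor — it is the merge base.

f828a54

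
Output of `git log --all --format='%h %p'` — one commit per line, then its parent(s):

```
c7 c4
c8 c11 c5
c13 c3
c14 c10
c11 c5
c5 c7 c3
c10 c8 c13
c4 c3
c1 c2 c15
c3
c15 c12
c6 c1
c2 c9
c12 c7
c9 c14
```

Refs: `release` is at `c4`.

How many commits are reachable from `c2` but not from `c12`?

8

Reachable from c2: {c10, c11, c13, c14, c2, c3, c4, c5, c7, c8, c9}.
Reachable from c12: {c12, c3, c4, c7}.
In c2's history but not c12's: {c10, c11, c13, c14, c2, c5, c8, c9} — 8 commits.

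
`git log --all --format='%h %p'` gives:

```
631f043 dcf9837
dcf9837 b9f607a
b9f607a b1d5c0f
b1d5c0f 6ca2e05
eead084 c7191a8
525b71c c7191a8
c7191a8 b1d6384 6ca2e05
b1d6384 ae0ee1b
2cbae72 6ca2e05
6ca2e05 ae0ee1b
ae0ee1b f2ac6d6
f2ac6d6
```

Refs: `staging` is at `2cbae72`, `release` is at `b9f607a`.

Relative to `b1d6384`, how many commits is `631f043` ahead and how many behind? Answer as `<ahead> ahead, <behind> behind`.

5 ahead, 1 behind

Reachable from 631f043: {631f043, 6ca2e05, ae0ee1b, b1d5c0f, b9f607a, dcf9837, f2ac6d6}.
Reachable from b1d6384: {ae0ee1b, b1d6384, f2ac6d6}.
Only in 631f043's history (ahead): {631f043, 6ca2e05, b1d5c0f, b9f607a, dcf9837} — 5.
Only in b1d6384's history (behind): {b1d6384} — 1.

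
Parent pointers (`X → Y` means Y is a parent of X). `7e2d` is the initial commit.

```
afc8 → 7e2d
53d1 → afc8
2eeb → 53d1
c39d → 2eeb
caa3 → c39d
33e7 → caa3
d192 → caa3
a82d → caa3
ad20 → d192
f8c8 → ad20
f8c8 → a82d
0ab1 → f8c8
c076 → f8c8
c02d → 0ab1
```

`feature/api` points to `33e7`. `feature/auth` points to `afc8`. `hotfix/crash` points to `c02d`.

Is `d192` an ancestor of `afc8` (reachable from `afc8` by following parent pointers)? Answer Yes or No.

No

Ancestors of afc8: {7e2d, afc8}.
d192 is not in that set, so it is not an ancestor of afc8.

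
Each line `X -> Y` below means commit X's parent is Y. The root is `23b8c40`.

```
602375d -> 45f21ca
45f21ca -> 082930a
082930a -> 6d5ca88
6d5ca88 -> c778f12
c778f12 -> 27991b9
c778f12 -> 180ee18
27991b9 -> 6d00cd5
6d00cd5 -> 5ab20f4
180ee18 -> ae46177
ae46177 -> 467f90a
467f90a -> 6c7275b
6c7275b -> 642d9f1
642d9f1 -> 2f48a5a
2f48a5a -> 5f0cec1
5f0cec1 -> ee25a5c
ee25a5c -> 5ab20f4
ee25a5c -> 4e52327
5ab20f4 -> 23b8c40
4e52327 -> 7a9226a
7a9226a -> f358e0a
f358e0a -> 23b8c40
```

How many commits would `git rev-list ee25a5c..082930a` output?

Reachable from 082930a: {082930a, 180ee18, 23b8c40, 27991b9, 2f48a5a, 467f90a, 4e52327, 5ab20f4, 5f0cec1, 642d9f1, 6c7275b, 6d00cd5, 6d5ca88, 7a9226a, ae46177, c778f12, ee25a5c, f358e0a}.
Reachable from ee25a5c: {23b8c40, 4e52327, 5ab20f4, 7a9226a, ee25a5c, f358e0a}.
In 082930a's history but not ee25a5c's: {082930a, 180ee18, 27991b9, 2f48a5a, 467f90a, 5f0cec1, 642d9f1, 6c7275b, 6d00cd5, 6d5ca88, ae46177, c778f12} — 12 commits.

12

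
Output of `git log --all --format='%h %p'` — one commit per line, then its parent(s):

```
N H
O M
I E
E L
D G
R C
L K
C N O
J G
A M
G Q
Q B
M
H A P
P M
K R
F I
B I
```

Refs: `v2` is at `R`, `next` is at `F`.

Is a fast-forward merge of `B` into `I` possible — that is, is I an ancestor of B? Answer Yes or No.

A fast-forward from I to B is possible iff I is an ancestor of B.
Ancestors of B: {A, B, C, E, H, I, K, L, M, N, O, P, R}.
I is among them, so fast-forward is possible.

Yes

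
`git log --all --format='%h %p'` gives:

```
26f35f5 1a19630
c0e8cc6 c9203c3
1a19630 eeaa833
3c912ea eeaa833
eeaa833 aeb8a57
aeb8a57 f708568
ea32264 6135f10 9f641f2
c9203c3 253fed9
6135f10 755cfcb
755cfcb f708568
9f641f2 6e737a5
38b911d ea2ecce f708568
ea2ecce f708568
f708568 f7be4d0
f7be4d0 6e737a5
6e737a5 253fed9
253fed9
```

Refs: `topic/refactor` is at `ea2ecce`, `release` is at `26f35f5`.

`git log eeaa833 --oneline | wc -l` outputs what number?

Walking parent pointers from eeaa833: reachable set = {253fed9, 6e737a5, aeb8a57, eeaa833, f708568, f7be4d0}.
That is 6 commits.

6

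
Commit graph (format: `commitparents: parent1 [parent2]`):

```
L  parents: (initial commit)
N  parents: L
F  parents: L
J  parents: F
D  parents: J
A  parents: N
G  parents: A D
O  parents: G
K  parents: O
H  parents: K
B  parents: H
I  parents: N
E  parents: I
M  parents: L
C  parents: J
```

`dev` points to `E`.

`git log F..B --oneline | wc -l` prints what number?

Reachable from B: {A, B, D, F, G, H, J, K, L, N, O}.
Reachable from F: {F, L}.
In B's history but not F's: {A, B, D, G, H, J, K, N, O} — 9 commits.

9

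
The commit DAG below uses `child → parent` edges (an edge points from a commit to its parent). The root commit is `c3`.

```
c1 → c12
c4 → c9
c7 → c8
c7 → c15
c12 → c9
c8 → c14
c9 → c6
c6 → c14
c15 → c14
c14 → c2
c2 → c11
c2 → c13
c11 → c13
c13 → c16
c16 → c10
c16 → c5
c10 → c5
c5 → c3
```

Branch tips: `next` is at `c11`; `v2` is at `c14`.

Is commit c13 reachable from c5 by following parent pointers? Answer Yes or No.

No

Ancestors of c5: {c3, c5}.
c13 is not in that set, so it is not an ancestor of c5.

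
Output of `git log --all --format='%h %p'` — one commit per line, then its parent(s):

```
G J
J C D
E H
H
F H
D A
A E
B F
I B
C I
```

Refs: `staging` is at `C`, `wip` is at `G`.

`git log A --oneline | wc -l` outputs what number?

3

Walking parent pointers from A: reachable set = {A, E, H}.
That is 3 commits.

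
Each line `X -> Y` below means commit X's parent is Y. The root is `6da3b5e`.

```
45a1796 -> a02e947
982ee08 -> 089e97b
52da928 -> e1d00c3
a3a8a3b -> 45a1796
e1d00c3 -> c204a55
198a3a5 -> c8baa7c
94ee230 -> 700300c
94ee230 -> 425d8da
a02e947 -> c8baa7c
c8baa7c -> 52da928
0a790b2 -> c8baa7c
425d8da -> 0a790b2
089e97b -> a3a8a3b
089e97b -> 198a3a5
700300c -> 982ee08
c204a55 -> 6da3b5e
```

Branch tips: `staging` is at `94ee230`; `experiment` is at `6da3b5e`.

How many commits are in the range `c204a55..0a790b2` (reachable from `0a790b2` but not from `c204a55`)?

Reachable from 0a790b2: {0a790b2, 52da928, 6da3b5e, c204a55, c8baa7c, e1d00c3}.
Reachable from c204a55: {6da3b5e, c204a55}.
In 0a790b2's history but not c204a55's: {0a790b2, 52da928, c8baa7c, e1d00c3} — 4 commits.

4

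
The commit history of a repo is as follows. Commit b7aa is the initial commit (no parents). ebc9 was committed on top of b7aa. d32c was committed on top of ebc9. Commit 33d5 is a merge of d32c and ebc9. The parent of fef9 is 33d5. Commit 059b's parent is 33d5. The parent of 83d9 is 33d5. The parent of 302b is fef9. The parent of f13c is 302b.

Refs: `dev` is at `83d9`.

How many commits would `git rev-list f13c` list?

Walking parent pointers from f13c: reachable set = {302b, 33d5, b7aa, d32c, ebc9, f13c, fef9}.
That is 7 commits.

7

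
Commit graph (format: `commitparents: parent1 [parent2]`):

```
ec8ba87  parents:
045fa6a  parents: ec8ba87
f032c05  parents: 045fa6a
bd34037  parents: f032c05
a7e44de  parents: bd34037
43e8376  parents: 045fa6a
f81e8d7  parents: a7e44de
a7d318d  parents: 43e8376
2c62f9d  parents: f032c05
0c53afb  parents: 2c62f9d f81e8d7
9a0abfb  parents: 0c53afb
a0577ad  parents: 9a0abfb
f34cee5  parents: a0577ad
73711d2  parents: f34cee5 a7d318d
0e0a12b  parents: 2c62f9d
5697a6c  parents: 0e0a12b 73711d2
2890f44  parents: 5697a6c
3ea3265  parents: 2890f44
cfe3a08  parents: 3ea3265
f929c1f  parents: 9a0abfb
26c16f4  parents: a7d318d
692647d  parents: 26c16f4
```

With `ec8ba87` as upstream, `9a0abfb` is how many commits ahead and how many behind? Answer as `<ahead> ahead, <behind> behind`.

8 ahead, 0 behind

Reachable from 9a0abfb: {045fa6a, 0c53afb, 2c62f9d, 9a0abfb, a7e44de, bd34037, ec8ba87, f032c05, f81e8d7}.
Reachable from ec8ba87: {ec8ba87}.
Only in 9a0abfb's history (ahead): {045fa6a, 0c53afb, 2c62f9d, 9a0abfb, a7e44de, bd34037, f032c05, f81e8d7} — 8.
Only in ec8ba87's history (behind): {} — 0.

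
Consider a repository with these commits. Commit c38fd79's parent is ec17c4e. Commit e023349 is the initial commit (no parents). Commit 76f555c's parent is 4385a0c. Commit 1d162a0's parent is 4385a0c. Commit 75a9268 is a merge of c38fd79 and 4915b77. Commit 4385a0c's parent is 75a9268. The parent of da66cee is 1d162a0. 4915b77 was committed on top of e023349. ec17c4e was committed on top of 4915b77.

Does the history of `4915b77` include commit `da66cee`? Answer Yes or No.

Ancestors of 4915b77: {4915b77, e023349}.
da66cee is not in that set, so it is not an ancestor of 4915b77.

No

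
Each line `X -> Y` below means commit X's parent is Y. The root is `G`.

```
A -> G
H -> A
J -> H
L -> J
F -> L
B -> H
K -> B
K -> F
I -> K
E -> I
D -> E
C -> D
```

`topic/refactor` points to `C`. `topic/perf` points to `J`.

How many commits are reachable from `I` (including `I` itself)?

9

Walking parent pointers from I: reachable set = {A, B, F, G, H, I, J, K, L}.
That is 9 commits.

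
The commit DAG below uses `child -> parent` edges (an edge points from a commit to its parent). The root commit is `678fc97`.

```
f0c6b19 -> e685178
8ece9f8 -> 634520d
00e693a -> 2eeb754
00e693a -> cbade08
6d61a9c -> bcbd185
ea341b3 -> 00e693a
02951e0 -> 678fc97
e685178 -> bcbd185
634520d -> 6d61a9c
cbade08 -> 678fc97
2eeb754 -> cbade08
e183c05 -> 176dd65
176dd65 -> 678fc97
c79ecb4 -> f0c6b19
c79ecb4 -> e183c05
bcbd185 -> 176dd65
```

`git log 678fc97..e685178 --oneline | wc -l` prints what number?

Reachable from e685178: {176dd65, 678fc97, bcbd185, e685178}.
Reachable from 678fc97: {678fc97}.
In e685178's history but not 678fc97's: {176dd65, bcbd185, e685178} — 3 commits.

3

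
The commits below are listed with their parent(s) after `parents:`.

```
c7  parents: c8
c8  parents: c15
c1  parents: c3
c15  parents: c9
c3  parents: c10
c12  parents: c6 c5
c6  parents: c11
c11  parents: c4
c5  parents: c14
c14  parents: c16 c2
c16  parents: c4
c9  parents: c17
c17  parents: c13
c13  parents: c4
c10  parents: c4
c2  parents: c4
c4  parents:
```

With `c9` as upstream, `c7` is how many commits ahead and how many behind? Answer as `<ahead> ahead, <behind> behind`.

Reachable from c7: {c13, c15, c17, c4, c7, c8, c9}.
Reachable from c9: {c13, c17, c4, c9}.
Only in c7's history (ahead): {c15, c7, c8} — 3.
Only in c9's history (behind): {} — 0.

3 ahead, 0 behind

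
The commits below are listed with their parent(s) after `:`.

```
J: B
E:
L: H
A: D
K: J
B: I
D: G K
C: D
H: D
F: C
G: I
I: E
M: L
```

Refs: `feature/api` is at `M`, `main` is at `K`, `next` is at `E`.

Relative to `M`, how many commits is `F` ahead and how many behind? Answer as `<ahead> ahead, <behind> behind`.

2 ahead, 3 behind

Reachable from F: {B, C, D, E, F, G, I, J, K}.
Reachable from M: {B, D, E, G, H, I, J, K, L, M}.
Only in F's history (ahead): {C, F} — 2.
Only in M's history (behind): {H, L, M} — 3.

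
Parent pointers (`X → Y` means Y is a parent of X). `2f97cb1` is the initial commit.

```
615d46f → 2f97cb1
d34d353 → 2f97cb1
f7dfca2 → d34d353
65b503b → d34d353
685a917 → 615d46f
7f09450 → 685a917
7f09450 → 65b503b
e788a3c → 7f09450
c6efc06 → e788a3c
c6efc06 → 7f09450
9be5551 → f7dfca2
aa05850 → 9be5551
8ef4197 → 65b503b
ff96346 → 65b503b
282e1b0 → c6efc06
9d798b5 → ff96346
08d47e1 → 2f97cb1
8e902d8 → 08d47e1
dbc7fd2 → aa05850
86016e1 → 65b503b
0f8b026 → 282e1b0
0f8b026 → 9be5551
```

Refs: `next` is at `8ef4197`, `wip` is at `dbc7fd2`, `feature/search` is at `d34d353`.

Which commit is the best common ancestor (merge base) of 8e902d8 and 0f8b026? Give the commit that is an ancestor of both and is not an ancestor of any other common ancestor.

Ancestors of 8e902d8: {08d47e1, 2f97cb1, 8e902d8}.
Ancestors of 0f8b026: {0f8b026, 282e1b0, 2f97cb1, 615d46f, 65b503b, 685a917, 7f09450, 9be5551, c6efc06, d34d353, e788a3c, f7dfca2}.
Common ancestors: {2f97cb1}.
The only common ancestor is 2f97cb1, so it is the merge base.

2f97cb1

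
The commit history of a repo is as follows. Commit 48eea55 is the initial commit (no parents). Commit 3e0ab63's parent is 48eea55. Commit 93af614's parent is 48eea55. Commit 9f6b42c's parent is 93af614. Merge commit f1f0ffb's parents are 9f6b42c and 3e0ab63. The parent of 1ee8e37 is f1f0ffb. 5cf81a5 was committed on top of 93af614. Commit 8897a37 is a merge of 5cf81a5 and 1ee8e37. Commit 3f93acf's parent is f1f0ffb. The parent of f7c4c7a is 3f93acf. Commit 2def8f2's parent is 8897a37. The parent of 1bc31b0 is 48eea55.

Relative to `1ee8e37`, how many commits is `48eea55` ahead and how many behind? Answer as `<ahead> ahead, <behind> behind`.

Reachable from 48eea55: {48eea55}.
Reachable from 1ee8e37: {1ee8e37, 3e0ab63, 48eea55, 93af614, 9f6b42c, f1f0ffb}.
Only in 48eea55's history (ahead): {} — 0.
Only in 1ee8e37's history (behind): {1ee8e37, 3e0ab63, 93af614, 9f6b42c, f1f0ffb} — 5.

0 ahead, 5 behind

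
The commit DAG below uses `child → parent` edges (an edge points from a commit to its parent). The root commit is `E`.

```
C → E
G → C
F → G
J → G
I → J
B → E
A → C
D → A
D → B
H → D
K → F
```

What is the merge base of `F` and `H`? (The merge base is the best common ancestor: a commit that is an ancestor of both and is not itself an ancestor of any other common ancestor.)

C

Ancestors of F: {C, E, F, G}.
Ancestors of H: {A, B, C, D, E, H}.
Common ancestors: {C, E}.
Among these, C is not an ancestor of any other common ancestor — it is the merge base.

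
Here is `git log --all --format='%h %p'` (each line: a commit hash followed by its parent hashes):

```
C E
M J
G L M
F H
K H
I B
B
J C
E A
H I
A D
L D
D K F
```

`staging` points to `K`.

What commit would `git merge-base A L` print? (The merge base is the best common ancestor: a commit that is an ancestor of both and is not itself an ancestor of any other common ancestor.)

D

Ancestors of A: {A, B, D, F, H, I, K}.
Ancestors of L: {B, D, F, H, I, K, L}.
Common ancestors: {B, D, F, H, I, K}.
Among these, D is not an ancestor of any other common ancestor — it is the merge base.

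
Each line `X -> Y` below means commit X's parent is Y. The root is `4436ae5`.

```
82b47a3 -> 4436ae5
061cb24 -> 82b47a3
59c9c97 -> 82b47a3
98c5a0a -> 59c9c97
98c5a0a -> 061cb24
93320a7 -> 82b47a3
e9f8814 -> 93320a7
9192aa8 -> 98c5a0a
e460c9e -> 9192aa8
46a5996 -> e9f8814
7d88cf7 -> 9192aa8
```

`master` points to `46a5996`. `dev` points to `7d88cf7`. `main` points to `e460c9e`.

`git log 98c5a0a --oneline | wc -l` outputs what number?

5

Walking parent pointers from 98c5a0a: reachable set = {061cb24, 4436ae5, 59c9c97, 82b47a3, 98c5a0a}.
That is 5 commits.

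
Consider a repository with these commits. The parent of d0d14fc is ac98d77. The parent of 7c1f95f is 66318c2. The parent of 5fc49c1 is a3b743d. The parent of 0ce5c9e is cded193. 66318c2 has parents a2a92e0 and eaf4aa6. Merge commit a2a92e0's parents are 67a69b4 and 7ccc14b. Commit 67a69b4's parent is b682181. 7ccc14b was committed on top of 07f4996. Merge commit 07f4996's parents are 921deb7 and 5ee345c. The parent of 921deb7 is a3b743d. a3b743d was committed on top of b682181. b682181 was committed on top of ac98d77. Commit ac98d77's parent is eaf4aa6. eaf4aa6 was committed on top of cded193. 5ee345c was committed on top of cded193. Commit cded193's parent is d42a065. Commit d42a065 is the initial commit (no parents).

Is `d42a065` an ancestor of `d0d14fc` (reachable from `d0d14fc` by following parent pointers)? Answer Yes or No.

Ancestors of d0d14fc (commits reachable by following parents): {ac98d77, cded193, d0d14fc, d42a065, eaf4aa6}.
d42a065 is in that set, so it is an ancestor of d0d14fc.

Yes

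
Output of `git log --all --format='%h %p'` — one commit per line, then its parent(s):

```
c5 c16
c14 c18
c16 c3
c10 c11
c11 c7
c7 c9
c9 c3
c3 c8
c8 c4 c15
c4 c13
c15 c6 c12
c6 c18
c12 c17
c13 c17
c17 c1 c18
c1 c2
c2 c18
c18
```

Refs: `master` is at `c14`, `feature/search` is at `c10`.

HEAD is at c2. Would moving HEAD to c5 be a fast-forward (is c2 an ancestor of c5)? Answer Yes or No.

Yes

A fast-forward from c2 to c5 is possible iff c2 is an ancestor of c5.
Ancestors of c5: {c1, c12, c13, c15, c16, c17, c18, c2, c3, c4, c5, c6, c8}.
c2 is among them, so fast-forward is possible.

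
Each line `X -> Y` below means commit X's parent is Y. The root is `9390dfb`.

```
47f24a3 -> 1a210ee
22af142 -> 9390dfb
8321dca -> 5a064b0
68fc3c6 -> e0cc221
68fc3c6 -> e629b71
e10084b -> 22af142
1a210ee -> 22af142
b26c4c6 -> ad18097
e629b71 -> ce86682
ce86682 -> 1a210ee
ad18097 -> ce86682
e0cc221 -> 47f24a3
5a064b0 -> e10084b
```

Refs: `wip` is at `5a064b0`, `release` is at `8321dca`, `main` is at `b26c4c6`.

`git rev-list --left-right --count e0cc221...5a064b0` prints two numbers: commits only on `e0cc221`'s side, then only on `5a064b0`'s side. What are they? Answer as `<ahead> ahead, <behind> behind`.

3 ahead, 2 behind

Reachable from e0cc221: {1a210ee, 22af142, 47f24a3, 9390dfb, e0cc221}.
Reachable from 5a064b0: {22af142, 5a064b0, 9390dfb, e10084b}.
Only in e0cc221's history (ahead): {1a210ee, 47f24a3, e0cc221} — 3.
Only in 5a064b0's history (behind): {5a064b0, e10084b} — 2.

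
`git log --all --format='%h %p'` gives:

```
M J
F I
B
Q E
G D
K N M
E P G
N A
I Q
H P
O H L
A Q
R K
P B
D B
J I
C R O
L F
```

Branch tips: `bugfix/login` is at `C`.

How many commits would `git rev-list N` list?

Walking parent pointers from N: reachable set = {A, B, D, E, G, N, P, Q}.
That is 8 commits.

8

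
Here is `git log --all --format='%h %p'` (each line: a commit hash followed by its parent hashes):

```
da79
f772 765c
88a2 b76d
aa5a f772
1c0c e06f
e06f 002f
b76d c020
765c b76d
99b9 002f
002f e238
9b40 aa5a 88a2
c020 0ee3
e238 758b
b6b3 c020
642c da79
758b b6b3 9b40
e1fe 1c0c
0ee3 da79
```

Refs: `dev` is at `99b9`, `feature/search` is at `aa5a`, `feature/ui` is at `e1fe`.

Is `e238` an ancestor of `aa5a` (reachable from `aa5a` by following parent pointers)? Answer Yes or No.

No

Ancestors of aa5a: {0ee3, 765c, aa5a, b76d, c020, da79, f772}.
e238 is not in that set, so it is not an ancestor of aa5a.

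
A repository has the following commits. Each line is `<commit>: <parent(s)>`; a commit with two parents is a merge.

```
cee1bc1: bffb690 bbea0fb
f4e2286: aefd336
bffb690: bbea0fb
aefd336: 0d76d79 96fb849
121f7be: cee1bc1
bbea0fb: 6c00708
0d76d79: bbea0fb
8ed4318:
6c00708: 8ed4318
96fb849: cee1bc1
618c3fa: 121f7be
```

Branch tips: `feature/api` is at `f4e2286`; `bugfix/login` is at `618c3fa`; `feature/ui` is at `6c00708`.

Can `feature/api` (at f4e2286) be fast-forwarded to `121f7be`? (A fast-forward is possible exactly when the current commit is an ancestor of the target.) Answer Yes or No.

No

A fast-forward from f4e2286 to 121f7be is possible iff f4e2286 is an ancestor of 121f7be.
Ancestors of 121f7be: {121f7be, 6c00708, 8ed4318, bbea0fb, bffb690, cee1bc1}.
f4e2286 is not among them, so fast-forward is not possible.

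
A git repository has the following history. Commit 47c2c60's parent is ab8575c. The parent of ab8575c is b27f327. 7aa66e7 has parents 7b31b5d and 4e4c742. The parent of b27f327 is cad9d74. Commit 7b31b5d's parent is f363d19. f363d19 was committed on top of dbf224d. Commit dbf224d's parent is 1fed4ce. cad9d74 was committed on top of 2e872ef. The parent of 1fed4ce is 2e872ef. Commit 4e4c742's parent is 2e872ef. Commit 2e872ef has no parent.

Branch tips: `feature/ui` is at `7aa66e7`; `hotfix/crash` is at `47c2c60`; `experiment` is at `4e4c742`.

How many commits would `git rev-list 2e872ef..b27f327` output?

Reachable from b27f327: {2e872ef, b27f327, cad9d74}.
Reachable from 2e872ef: {2e872ef}.
In b27f327's history but not 2e872ef's: {b27f327, cad9d74} — 2 commits.

2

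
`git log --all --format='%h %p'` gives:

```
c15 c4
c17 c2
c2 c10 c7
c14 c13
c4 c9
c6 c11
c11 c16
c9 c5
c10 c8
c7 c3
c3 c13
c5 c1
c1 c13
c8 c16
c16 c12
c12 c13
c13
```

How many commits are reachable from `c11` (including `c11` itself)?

Walking parent pointers from c11: reachable set = {c11, c12, c13, c16}.
That is 4 commits.

4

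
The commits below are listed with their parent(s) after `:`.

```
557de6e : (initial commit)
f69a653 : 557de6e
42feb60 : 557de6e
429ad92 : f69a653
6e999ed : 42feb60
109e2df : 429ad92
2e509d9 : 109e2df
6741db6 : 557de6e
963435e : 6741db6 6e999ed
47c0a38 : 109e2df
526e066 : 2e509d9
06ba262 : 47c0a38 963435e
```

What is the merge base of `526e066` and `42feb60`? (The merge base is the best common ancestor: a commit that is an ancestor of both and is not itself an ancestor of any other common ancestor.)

Ancestors of 526e066: {109e2df, 2e509d9, 429ad92, 526e066, 557de6e, f69a653}.
Ancestors of 42feb60: {42feb60, 557de6e}.
Common ancestors: {557de6e}.
The only common ancestor is 557de6e, so it is the merge base.

557de6e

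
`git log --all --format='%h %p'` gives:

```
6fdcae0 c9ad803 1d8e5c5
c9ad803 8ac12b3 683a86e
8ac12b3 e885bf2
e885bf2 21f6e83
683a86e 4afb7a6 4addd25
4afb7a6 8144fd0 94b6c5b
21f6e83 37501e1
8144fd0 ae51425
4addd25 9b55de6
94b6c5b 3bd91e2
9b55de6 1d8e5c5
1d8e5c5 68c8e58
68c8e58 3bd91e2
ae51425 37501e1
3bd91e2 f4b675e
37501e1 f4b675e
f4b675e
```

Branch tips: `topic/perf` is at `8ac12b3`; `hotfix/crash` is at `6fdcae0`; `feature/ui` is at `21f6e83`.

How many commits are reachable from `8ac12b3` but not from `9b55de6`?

Reachable from 8ac12b3: {21f6e83, 37501e1, 8ac12b3, e885bf2, f4b675e}.
Reachable from 9b55de6: {1d8e5c5, 3bd91e2, 68c8e58, 9b55de6, f4b675e}.
In 8ac12b3's history but not 9b55de6's: {21f6e83, 37501e1, 8ac12b3, e885bf2} — 4 commits.

4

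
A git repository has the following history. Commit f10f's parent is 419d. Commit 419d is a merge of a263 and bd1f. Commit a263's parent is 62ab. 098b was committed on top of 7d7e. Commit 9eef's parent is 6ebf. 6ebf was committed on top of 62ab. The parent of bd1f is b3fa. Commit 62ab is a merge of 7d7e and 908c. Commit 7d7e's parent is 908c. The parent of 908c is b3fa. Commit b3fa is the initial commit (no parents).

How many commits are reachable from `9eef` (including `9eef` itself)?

6

Walking parent pointers from 9eef: reachable set = {62ab, 6ebf, 7d7e, 908c, 9eef, b3fa}.
That is 6 commits.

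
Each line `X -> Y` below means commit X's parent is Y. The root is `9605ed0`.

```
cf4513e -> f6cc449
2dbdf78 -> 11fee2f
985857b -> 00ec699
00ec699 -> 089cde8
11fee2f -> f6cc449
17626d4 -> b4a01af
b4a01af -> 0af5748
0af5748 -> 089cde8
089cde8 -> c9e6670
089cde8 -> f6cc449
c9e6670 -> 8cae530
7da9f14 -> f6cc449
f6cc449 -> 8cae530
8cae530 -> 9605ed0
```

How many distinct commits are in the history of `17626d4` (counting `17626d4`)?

Walking parent pointers from 17626d4: reachable set = {089cde8, 0af5748, 17626d4, 8cae530, 9605ed0, b4a01af, c9e6670, f6cc449}.
That is 8 commits.

8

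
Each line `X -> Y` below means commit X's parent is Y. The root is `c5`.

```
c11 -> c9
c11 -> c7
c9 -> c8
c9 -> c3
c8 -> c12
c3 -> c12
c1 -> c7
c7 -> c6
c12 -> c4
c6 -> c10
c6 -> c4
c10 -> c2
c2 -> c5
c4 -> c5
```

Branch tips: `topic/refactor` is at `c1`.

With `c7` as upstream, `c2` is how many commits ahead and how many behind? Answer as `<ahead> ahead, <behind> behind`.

Reachable from c2: {c2, c5}.
Reachable from c7: {c10, c2, c4, c5, c6, c7}.
Only in c2's history (ahead): {} — 0.
Only in c7's history (behind): {c10, c4, c6, c7} — 4.

0 ahead, 4 behind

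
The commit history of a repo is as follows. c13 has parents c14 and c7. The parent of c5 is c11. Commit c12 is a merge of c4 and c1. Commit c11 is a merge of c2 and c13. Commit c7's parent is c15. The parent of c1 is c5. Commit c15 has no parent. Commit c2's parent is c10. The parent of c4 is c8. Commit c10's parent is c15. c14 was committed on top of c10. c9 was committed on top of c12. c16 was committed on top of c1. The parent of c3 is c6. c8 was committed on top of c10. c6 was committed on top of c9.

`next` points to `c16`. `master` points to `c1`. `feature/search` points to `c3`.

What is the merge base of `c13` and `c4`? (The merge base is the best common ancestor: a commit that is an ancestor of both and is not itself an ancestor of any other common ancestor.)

Ancestors of c13: {c10, c13, c14, c15, c7}.
Ancestors of c4: {c10, c15, c4, c8}.
Common ancestors: {c10, c15}.
Among these, c10 is not an ancestor of any other common ancestor — it is the merge base.

c10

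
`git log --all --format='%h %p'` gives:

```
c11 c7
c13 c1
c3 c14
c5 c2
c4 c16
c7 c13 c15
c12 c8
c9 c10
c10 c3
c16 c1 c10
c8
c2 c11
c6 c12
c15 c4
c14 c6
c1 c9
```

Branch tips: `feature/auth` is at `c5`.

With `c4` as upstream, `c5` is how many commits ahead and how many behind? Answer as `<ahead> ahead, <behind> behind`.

6 ahead, 0 behind

Reachable from c5: {c1, c10, c11, c12, c13, c14, c15, c16, c2, c3, c4, c5, c6, c7, c8, c9}.
Reachable from c4: {c1, c10, c12, c14, c16, c3, c4, c6, c8, c9}.
Only in c5's history (ahead): {c11, c13, c15, c2, c5, c7} — 6.
Only in c4's history (behind): {} — 0.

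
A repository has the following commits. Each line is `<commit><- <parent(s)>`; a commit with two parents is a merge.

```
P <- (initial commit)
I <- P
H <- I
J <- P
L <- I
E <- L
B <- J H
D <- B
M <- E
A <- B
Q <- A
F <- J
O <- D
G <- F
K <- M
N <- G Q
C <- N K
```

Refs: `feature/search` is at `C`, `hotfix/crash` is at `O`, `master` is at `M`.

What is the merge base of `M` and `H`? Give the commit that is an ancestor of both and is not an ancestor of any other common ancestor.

I

Ancestors of M: {E, I, L, M, P}.
Ancestors of H: {H, I, P}.
Common ancestors: {I, P}.
Among these, I is not an ancestor of any other common ancestor — it is the merge base.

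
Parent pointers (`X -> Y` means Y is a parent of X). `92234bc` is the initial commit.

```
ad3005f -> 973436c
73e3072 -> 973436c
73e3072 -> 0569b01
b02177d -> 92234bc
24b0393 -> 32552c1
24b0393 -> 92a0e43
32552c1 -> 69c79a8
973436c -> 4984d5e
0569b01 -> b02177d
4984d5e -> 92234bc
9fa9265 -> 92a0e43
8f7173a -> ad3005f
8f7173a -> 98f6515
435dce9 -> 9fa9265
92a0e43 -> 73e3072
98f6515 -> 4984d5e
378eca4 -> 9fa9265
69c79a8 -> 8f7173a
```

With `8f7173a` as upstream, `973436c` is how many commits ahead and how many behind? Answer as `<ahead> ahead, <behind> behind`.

0 ahead, 3 behind

Reachable from 973436c: {4984d5e, 92234bc, 973436c}.
Reachable from 8f7173a: {4984d5e, 8f7173a, 92234bc, 973436c, 98f6515, ad3005f}.
Only in 973436c's history (ahead): {} — 0.
Only in 8f7173a's history (behind): {8f7173a, 98f6515, ad3005f} — 3.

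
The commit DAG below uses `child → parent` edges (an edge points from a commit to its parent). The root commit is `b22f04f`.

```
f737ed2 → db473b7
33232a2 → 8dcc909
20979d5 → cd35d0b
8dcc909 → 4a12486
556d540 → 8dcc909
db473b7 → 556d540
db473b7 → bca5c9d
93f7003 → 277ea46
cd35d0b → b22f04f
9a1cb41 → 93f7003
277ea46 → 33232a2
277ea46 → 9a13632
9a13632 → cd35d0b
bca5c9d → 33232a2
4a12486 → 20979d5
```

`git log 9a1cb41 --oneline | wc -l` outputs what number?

Walking parent pointers from 9a1cb41: reachable set = {20979d5, 277ea46, 33232a2, 4a12486, 8dcc909, 93f7003, 9a13632, 9a1cb41, b22f04f, cd35d0b}.
That is 10 commits.

10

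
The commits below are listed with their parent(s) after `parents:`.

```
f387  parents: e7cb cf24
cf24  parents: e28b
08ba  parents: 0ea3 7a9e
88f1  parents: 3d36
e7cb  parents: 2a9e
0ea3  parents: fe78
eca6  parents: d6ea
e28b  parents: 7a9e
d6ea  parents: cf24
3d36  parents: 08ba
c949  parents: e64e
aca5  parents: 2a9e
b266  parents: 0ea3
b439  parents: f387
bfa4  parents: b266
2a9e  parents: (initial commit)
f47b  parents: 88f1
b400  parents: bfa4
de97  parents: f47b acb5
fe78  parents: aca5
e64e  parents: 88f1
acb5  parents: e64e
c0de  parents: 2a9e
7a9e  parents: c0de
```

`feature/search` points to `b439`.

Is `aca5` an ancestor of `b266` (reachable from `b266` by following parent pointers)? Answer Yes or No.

Ancestors of b266 (commits reachable by following parents): {0ea3, 2a9e, aca5, b266, fe78}.
aca5 is in that set, so it is an ancestor of b266.

Yes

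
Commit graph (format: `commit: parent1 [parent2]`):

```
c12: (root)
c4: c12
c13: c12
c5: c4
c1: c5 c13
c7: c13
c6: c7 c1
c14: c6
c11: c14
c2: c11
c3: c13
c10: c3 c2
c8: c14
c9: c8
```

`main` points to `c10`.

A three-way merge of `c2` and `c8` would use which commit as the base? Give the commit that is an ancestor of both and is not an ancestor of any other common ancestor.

Ancestors of c2: {c1, c11, c12, c13, c14, c2, c4, c5, c6, c7}.
Ancestors of c8: {c1, c12, c13, c14, c4, c5, c6, c7, c8}.
Common ancestors: {c1, c12, c13, c14, c4, c5, c6, c7}.
Among these, c14 is not an ancestor of any other common ancestor — it is the merge base.

c14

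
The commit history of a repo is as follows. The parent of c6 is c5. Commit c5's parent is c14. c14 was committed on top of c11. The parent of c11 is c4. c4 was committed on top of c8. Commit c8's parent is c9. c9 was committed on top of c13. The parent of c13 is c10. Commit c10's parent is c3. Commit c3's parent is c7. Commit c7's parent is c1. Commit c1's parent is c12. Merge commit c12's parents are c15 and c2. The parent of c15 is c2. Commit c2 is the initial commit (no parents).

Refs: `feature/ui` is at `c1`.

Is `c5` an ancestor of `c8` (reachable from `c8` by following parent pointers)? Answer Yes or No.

No

Ancestors of c8: {c1, c10, c12, c13, c15, c2, c3, c7, c8, c9}.
c5 is not in that set, so it is not an ancestor of c8.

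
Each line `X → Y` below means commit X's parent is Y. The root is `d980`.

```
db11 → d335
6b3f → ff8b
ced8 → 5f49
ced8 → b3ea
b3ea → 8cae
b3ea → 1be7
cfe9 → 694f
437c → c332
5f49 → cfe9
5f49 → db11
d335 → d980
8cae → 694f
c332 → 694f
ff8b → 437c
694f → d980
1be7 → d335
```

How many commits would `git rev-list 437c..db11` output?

2

Reachable from db11: {d335, d980, db11}.
Reachable from 437c: {437c, 694f, c332, d980}.
In db11's history but not 437c's: {d335, db11} — 2 commits.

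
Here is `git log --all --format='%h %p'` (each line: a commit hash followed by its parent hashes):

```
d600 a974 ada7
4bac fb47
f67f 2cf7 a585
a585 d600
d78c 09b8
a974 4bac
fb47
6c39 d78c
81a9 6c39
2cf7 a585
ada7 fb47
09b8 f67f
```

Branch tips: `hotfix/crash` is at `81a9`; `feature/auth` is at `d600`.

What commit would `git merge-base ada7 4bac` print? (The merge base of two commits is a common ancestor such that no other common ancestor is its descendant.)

Ancestors of ada7: {ada7, fb47}.
Ancestors of 4bac: {4bac, fb47}.
Common ancestors: {fb47}.
The only common ancestor is fb47, so it is the merge base.

fb47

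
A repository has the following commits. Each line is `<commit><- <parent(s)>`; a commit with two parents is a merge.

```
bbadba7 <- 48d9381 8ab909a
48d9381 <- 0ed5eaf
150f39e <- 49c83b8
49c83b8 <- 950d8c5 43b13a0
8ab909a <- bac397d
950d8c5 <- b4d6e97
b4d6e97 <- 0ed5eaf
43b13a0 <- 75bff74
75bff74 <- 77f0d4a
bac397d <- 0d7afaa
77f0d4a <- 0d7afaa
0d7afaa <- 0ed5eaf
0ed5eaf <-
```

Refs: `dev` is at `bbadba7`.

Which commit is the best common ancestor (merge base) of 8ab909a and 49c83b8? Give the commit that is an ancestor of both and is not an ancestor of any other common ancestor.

Ancestors of 8ab909a: {0d7afaa, 0ed5eaf, 8ab909a, bac397d}.
Ancestors of 49c83b8: {0d7afaa, 0ed5eaf, 43b13a0, 49c83b8, 75bff74, 77f0d4a, 950d8c5, b4d6e97}.
Common ancestors: {0d7afaa, 0ed5eaf}.
Among these, 0d7afaa is not an ancestor of any other common ancestor — it is the merge base.

0d7afaa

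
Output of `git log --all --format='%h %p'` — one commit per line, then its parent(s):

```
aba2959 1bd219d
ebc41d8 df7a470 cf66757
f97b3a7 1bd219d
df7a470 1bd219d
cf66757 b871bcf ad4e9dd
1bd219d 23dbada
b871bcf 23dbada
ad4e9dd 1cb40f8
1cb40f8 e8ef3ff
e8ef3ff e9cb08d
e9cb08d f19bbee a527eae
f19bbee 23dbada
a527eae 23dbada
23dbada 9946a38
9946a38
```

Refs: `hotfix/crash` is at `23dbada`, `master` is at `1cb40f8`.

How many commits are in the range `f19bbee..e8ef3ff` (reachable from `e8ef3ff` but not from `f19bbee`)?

3

Reachable from e8ef3ff: {23dbada, 9946a38, a527eae, e8ef3ff, e9cb08d, f19bbee}.
Reachable from f19bbee: {23dbada, 9946a38, f19bbee}.
In e8ef3ff's history but not f19bbee's: {a527eae, e8ef3ff, e9cb08d} — 3 commits.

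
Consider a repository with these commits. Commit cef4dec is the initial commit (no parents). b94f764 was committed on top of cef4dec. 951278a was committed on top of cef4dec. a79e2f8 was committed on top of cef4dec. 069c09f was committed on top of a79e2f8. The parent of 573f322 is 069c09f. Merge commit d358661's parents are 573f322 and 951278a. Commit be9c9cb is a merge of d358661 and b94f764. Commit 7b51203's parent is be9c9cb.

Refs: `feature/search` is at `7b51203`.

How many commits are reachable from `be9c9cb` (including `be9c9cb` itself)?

Walking parent pointers from be9c9cb: reachable set = {069c09f, 573f322, 951278a, a79e2f8, b94f764, be9c9cb, cef4dec, d358661}.
That is 8 commits.

8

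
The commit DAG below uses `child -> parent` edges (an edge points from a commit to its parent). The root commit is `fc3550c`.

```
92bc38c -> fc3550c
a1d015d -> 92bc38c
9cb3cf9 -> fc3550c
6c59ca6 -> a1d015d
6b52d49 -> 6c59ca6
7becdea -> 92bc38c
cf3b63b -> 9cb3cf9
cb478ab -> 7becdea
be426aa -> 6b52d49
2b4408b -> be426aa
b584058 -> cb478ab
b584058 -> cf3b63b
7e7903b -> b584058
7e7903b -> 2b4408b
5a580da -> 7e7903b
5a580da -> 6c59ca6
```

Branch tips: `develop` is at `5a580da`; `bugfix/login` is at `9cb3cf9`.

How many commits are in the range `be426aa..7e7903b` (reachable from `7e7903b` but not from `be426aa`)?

Reachable from 7e7903b: {2b4408b, 6b52d49, 6c59ca6, 7becdea, 7e7903b, 92bc38c, 9cb3cf9, a1d015d, b584058, be426aa, cb478ab, cf3b63b, fc3550c}.
Reachable from be426aa: {6b52d49, 6c59ca6, 92bc38c, a1d015d, be426aa, fc3550c}.
In 7e7903b's history but not be426aa's: {2b4408b, 7becdea, 7e7903b, 9cb3cf9, b584058, cb478ab, cf3b63b} — 7 commits.

7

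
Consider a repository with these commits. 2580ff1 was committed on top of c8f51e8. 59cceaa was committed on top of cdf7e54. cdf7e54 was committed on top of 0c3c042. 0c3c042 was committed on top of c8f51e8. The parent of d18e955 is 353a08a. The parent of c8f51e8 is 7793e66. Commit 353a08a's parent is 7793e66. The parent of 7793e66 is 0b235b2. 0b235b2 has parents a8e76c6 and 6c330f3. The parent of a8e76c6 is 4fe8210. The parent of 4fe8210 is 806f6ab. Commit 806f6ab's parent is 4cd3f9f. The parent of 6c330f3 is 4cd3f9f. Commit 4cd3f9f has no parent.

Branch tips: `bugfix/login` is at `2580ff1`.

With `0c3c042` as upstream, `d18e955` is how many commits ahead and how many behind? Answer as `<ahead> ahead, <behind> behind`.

Reachable from d18e955: {0b235b2, 353a08a, 4cd3f9f, 4fe8210, 6c330f3, 7793e66, 806f6ab, a8e76c6, d18e955}.
Reachable from 0c3c042: {0b235b2, 0c3c042, 4cd3f9f, 4fe8210, 6c330f3, 7793e66, 806f6ab, a8e76c6, c8f51e8}.
Only in d18e955's history (ahead): {353a08a, d18e955} — 2.
Only in 0c3c042's history (behind): {0c3c042, c8f51e8} — 2.

2 ahead, 2 behind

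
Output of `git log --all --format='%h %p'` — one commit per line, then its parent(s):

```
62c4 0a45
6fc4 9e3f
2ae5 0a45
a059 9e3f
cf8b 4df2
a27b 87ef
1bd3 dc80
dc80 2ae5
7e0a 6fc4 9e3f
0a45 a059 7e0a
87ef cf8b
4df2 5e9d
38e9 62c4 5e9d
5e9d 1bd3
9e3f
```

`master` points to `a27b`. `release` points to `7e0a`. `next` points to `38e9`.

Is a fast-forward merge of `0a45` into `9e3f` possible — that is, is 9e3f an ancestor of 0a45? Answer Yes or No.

Yes

A fast-forward from 9e3f to 0a45 is possible iff 9e3f is an ancestor of 0a45.
Ancestors of 0a45: {0a45, 6fc4, 7e0a, 9e3f, a059}.
9e3f is among them, so fast-forward is possible.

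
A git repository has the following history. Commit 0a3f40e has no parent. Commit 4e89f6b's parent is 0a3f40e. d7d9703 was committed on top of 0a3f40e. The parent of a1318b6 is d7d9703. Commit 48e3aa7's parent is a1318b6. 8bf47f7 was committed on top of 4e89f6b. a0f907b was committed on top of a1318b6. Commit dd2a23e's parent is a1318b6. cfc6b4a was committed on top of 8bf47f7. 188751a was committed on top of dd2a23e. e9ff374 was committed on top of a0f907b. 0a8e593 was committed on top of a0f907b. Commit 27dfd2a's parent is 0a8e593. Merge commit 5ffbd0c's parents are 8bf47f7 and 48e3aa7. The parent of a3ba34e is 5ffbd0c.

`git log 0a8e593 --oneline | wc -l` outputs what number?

5

Walking parent pointers from 0a8e593: reachable set = {0a3f40e, 0a8e593, a0f907b, a1318b6, d7d9703}.
That is 5 commits.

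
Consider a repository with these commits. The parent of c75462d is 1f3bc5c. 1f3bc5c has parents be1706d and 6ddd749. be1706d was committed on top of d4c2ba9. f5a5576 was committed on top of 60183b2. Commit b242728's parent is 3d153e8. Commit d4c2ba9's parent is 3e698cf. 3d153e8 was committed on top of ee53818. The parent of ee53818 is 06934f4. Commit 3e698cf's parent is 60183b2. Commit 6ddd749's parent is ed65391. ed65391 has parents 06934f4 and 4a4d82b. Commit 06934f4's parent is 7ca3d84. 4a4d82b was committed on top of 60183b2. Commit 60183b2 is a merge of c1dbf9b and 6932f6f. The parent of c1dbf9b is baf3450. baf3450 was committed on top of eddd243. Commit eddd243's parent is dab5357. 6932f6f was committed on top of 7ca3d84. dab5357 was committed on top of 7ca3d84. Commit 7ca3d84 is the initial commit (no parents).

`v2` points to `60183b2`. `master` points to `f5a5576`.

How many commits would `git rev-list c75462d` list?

Walking parent pointers from c75462d: reachable set = {06934f4, 1f3bc5c, 3e698cf, 4a4d82b, 60183b2, 6932f6f, 6ddd749, 7ca3d84, baf3450, be1706d, c1dbf9b, c75462d, d4c2ba9, dab5357, ed65391, eddd243}.
That is 16 commits.

16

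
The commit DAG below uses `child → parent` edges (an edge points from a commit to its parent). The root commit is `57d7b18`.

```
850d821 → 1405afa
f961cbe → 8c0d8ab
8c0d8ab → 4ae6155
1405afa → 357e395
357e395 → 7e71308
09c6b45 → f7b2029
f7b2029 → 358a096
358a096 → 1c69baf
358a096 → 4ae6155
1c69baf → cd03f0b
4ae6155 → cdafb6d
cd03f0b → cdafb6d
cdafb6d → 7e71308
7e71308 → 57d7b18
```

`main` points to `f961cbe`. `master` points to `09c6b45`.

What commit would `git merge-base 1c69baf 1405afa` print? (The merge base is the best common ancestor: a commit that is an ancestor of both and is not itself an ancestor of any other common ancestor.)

7e71308

Ancestors of 1c69baf: {1c69baf, 57d7b18, 7e71308, cd03f0b, cdafb6d}.
Ancestors of 1405afa: {1405afa, 357e395, 57d7b18, 7e71308}.
Common ancestors: {57d7b18, 7e71308}.
Among these, 7e71308 is not an ancestor of any other common ancestor — it is the merge base.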